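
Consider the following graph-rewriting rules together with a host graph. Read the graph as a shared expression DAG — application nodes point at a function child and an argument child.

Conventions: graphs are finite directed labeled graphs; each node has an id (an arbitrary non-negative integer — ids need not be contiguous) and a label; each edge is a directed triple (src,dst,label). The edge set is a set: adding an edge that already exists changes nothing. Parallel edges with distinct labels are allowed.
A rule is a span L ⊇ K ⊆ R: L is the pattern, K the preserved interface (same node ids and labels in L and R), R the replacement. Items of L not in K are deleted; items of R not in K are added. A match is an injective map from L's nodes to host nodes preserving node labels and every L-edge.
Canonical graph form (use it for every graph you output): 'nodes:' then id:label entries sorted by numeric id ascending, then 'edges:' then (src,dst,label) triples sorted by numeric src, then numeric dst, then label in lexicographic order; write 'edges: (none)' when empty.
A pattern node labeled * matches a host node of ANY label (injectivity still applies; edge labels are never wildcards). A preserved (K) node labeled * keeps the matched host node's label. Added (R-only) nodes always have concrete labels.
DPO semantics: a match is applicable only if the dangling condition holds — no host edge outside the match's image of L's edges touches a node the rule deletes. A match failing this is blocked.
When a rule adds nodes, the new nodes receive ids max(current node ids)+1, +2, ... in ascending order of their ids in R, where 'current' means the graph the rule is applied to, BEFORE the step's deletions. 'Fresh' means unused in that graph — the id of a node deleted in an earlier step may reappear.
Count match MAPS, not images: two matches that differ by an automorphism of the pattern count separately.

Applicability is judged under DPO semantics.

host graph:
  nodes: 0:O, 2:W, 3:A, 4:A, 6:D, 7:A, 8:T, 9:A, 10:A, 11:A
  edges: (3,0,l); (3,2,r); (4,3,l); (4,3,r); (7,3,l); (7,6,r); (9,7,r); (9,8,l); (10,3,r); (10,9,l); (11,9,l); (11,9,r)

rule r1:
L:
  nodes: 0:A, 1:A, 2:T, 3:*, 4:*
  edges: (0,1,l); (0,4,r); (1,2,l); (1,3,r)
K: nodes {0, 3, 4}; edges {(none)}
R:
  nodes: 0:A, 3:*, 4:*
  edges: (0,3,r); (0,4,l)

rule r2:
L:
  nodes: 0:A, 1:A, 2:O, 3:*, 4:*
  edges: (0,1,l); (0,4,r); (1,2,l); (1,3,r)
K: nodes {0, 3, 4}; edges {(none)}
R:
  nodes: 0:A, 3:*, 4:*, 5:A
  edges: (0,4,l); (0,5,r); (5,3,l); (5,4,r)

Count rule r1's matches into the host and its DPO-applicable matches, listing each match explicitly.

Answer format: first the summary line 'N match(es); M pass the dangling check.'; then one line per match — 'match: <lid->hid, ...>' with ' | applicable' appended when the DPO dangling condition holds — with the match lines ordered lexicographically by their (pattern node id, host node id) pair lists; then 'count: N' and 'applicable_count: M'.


1 match(es); 0 pass the dangling check.
match: 0->10, 1->9, 2->8, 3->7, 4->3
count: 1
applicable_count: 0


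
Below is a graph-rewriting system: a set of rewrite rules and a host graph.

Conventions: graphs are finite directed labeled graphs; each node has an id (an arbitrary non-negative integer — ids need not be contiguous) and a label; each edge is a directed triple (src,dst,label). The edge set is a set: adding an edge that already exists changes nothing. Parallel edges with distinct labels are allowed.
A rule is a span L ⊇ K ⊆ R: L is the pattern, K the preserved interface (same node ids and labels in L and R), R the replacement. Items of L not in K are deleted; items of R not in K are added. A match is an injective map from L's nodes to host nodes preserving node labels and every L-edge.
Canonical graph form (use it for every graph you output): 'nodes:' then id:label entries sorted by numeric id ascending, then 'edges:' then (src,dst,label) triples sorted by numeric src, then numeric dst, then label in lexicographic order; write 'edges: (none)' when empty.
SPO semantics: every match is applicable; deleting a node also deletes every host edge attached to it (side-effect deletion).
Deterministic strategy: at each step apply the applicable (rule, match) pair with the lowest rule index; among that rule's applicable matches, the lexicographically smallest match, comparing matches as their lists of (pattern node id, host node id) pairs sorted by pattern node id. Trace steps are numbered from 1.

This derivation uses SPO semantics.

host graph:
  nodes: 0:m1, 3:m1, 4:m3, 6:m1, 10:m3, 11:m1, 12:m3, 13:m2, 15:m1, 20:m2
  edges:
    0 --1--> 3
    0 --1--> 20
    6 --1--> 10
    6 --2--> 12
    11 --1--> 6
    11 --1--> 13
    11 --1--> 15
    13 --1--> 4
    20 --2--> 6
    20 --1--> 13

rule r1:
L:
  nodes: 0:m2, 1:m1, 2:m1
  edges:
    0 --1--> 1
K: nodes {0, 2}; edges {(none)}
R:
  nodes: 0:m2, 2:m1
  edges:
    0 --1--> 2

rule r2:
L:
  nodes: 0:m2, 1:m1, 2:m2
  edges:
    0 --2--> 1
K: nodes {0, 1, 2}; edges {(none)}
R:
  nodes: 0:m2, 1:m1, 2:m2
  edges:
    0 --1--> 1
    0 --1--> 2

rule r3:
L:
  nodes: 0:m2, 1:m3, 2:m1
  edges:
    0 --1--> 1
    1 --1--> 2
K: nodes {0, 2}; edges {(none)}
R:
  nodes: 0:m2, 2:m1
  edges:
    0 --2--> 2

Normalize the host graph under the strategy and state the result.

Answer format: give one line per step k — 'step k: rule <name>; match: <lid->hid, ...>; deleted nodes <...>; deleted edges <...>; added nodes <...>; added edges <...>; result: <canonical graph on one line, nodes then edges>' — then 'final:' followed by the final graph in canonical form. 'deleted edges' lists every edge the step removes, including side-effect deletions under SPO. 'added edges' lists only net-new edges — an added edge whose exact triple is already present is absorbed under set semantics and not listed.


step 1: rule r2; match: 0->20, 1->6, 2->13; deleted nodes (none); deleted edges (20,6,2); added nodes (none); added edges (20,6,1); result: nodes: 0:m1, 3:m1, 4:m3, 6:m1, 10:m3, 11:m1, 12:m3, 13:m2, 15:m1, 20:m2 edges: (0,3,1); (0,20,1); (6,10,1); (6,12,2); (11,6,1); (11,13,1); (11,15,1); (13,4,1); (20,6,1); (20,13,1)
step 2: rule r1; match: 0->20, 1->6, 2->0; deleted nodes 6; deleted edges (6,10,1); (6,12,2); (11,6,1); (20,6,1); added nodes (none); added edges (20,0,1); result: nodes: 0:m1, 3:m1, 4:m3, 10:m3, 11:m1, 12:m3, 13:m2, 15:m1, 20:m2 edges: (0,3,1); (0,20,1); (11,13,1); (11,15,1); (13,4,1); (20,0,1); (20,13,1)
step 3: rule r1; match: 0->20, 1->0, 2->3; deleted nodes 0; deleted edges (0,3,1); (0,20,1); (20,0,1); added nodes (none); added edges (20,3,1); result: nodes: 3:m1, 4:m3, 10:m3, 11:m1, 12:m3, 13:m2, 15:m1, 20:m2 edges: (11,13,1); (11,15,1); (13,4,1); (20,3,1); (20,13,1)
step 4: rule r1; match: 0->20, 1->3, 2->11; deleted nodes 3; deleted edges (20,3,1); added nodes (none); added edges (20,11,1); result: nodes: 4:m3, 10:m3, 11:m1, 12:m3, 13:m2, 15:m1, 20:m2 edges: (11,13,1); (11,15,1); (13,4,1); (20,11,1); (20,13,1)
step 5: rule r1; match: 0->20, 1->11, 2->15; deleted nodes 11; deleted edges (11,13,1); (11,15,1); (20,11,1); added nodes (none); added edges (20,15,1); result: nodes: 4:m3, 10:m3, 12:m3, 13:m2, 15:m1, 20:m2 edges: (13,4,1); (20,13,1); (20,15,1)
final:
nodes: 4:m3, 10:m3, 12:m3, 13:m2, 15:m1, 20:m2
edges: (13,4,1); (20,13,1); (20,15,1)


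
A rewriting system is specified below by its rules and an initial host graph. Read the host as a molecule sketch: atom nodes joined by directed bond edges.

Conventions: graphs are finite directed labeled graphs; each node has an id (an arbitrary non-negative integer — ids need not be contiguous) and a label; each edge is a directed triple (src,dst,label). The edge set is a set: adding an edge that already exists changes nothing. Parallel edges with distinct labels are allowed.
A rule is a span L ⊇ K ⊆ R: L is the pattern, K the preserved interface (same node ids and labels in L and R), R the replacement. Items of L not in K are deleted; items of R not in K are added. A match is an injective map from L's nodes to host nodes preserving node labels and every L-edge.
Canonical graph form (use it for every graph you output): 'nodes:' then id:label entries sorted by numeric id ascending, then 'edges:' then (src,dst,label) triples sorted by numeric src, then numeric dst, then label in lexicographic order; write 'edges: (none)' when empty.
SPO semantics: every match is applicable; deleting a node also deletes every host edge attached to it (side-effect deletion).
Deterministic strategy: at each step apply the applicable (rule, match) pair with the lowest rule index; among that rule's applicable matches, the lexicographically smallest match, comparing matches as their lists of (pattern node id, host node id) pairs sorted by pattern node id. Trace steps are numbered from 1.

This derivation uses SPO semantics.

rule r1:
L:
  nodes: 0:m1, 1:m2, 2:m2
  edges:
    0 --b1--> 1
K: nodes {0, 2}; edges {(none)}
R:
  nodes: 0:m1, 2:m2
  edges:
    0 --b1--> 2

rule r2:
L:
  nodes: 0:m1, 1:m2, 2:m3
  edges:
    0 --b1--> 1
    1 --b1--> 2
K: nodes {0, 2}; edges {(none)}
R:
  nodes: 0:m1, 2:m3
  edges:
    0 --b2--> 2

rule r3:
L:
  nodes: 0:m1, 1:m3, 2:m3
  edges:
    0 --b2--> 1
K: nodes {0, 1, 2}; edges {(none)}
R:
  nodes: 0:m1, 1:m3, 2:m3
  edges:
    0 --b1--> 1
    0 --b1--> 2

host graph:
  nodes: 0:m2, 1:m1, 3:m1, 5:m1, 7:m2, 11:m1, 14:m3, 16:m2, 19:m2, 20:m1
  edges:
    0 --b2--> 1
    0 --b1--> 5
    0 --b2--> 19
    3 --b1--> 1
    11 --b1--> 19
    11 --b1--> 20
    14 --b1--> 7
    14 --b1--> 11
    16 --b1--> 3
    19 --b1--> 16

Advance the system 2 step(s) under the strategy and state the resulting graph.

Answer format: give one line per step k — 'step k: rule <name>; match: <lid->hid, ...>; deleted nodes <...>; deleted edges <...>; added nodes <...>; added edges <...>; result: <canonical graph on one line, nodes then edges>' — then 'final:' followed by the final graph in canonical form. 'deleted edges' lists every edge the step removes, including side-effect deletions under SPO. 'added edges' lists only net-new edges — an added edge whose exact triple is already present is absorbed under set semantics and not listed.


step 1: rule r1; match: 0->11, 1->19, 2->0; deleted nodes 19; deleted edges (0,19,b2); (11,19,b1); (19,16,b1); added nodes (none); added edges (11,0,b1); result: nodes: 0:m2, 1:m1, 3:m1, 5:m1, 7:m2, 11:m1, 14:m3, 16:m2, 20:m1 edges: (0,1,b2); (0,5,b1); (3,1,b1); (11,0,b1); (11,20,b1); (14,7,b1); (14,11,b1); (16,3,b1)
step 2: rule r1; match: 0->11, 1->0, 2->7; deleted nodes 0; deleted edges (0,1,b2); (0,5,b1); (11,0,b1); added nodes (none); added edges (11,7,b1); result: nodes: 1:m1, 3:m1, 5:m1, 7:m2, 11:m1, 14:m3, 16:m2, 20:m1 edges: (3,1,b1); (11,7,b1); (11,20,b1); (14,7,b1); (14,11,b1); (16,3,b1)
final:
nodes: 1:m1, 3:m1, 5:m1, 7:m2, 11:m1, 14:m3, 16:m2, 20:m1
edges: (3,1,b1); (11,7,b1); (11,20,b1); (14,7,b1); (14,11,b1); (16,3,b1)


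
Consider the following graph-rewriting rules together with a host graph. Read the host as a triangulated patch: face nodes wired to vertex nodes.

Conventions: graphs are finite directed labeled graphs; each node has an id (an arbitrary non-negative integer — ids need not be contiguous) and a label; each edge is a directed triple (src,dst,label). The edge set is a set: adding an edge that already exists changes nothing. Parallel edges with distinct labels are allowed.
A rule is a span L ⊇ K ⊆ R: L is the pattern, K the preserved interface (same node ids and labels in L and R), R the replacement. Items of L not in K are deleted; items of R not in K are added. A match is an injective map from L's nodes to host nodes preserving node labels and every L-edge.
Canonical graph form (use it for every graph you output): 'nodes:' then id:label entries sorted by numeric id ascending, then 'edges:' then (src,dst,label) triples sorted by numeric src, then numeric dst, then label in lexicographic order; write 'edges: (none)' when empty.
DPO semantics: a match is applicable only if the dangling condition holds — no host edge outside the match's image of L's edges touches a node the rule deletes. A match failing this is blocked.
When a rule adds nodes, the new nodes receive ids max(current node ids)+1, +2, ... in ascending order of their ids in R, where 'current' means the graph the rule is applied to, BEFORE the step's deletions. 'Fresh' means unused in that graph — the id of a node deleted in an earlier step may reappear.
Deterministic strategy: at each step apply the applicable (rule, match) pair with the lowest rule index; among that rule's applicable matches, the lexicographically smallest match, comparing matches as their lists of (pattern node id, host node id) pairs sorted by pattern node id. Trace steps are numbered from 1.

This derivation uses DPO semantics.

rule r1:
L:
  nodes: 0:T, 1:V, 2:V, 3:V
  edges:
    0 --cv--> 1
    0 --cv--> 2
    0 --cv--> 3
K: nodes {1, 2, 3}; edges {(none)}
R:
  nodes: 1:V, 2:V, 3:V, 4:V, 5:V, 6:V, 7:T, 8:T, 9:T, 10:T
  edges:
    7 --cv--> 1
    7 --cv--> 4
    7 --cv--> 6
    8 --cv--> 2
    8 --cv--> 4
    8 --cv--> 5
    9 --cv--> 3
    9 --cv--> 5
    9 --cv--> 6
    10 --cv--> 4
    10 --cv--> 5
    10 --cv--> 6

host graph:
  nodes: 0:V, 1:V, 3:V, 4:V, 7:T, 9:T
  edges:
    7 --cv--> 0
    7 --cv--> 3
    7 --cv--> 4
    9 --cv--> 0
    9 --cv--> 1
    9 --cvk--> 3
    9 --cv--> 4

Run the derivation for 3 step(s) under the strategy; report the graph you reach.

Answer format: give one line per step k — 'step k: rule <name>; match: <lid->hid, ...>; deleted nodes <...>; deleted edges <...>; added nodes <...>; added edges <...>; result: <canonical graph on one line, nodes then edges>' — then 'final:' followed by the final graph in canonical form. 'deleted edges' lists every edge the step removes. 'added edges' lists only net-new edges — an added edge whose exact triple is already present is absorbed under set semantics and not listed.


step 1: rule r1; match: 0->7, 1->0, 2->3, 3->4; deleted nodes 7; deleted edges (7,0,cv); (7,3,cv); (7,4,cv); added nodes 10, 11, 12, 13, 14, 15, 16; added edges (13,0,cv); (13,10,cv); (13,12,cv); (14,3,cv); (14,10,cv); (14,11,cv); (15,4,cv); (15,11,cv); (15,12,cv); (16,10,cv); (16,11,cv); (16,12,cv); result: nodes: 0:V, 1:V, 3:V, 4:V, 9:T, 10:V, 11:V, 12:V, 13:T, 14:T, 15:T, 16:T edges: (9,0,cv); (9,1,cv); (9,3,cvk); (9,4,cv); (13,0,cv); (13,10,cv); (13,12,cv); (14,3,cv); (14,10,cv); (14,11,cv); (15,4,cv); (15,11,cv); (15,12,cv); (16,10,cv); (16,11,cv); (16,12,cv)
step 2: rule r1; match: 0->13, 1->0, 2->10, 3->12; deleted nodes 13; deleted edges (13,0,cv); (13,10,cv); (13,12,cv); added nodes 17, 18, 19, 20, 21, 22, 23; added edges (20,0,cv); (20,17,cv); (20,19,cv); (21,10,cv); (21,17,cv); (21,18,cv); (22,12,cv); (22,18,cv); (22,19,cv); (23,17,cv); (23,18,cv); (23,19,cv); result: nodes: 0:V, 1:V, 3:V, 4:V, 9:T, 10:V, 11:V, 12:V, 14:T, 15:T, 16:T, 17:V, 18:V, 19:V, 20:T, 21:T, 22:T, 23:T edges: (9,0,cv); (9,1,cv); (9,3,cvk); (9,4,cv); (14,3,cv); (14,10,cv); (14,11,cv); (15,4,cv); (15,11,cv); (15,12,cv); (16,10,cv); (16,11,cv); (16,12,cv); (20,0,cv); (20,17,cv); (20,19,cv); (21,10,cv); (21,17,cv); (21,18,cv); (22,12,cv); (22,18,cv); (22,19,cv); (23,17,cv); (23,18,cv); (23,19,cv)
step 3: rule r1; match: 0->14, 1->3, 2->10, 3->11; deleted nodes 14; deleted edges (14,3,cv); (14,10,cv); (14,11,cv); added nodes 24, 25, 26, 27, 28, 29, 30; added edges (27,3,cv); (27,24,cv); (27,26,cv); (28,10,cv); (28,24,cv); (28,25,cv); (29,11,cv); (29,25,cv); (29,26,cv); (30,24,cv); (30,25,cv); (30,26,cv); result: nodes: 0:V, 1:V, 3:V, 4:V, 9:T, 10:V, 11:V, 12:V, 15:T, 16:T, 17:V, 18:V, 19:V, 20:T, 21:T, 22:T, 23:T, 24:V, 25:V, 26:V, 27:T, 28:T, 29:T, 30:T edges: (9,0,cv); (9,1,cv); (9,3,cvk); (9,4,cv); (15,4,cv); (15,11,cv); (15,12,cv); (16,10,cv); (16,11,cv); (16,12,cv); (20,0,cv); (20,17,cv); (20,19,cv); (21,10,cv); (21,17,cv); (21,18,cv); (22,12,cv); (22,18,cv); (22,19,cv); (23,17,cv); (23,18,cv); (23,19,cv); (27,3,cv); (27,24,cv); (27,26,cv); (28,10,cv); (28,24,cv); (28,25,cv); (29,11,cv); (29,25,cv); (29,26,cv); (30,24,cv); (30,25,cv); (30,26,cv)
final:
nodes: 0:V, 1:V, 3:V, 4:V, 9:T, 10:V, 11:V, 12:V, 15:T, 16:T, 17:V, 18:V, 19:V, 20:T, 21:T, 22:T, 23:T, 24:V, 25:V, 26:V, 27:T, 28:T, 29:T, 30:T
edges: (9,0,cv); (9,1,cv); (9,3,cvk); (9,4,cv); (15,4,cv); (15,11,cv); (15,12,cv); (16,10,cv); (16,11,cv); (16,12,cv); (20,0,cv); (20,17,cv); (20,19,cv); (21,10,cv); (21,17,cv); (21,18,cv); (22,12,cv); (22,18,cv); (22,19,cv); (23,17,cv); (23,18,cv); (23,19,cv); (27,3,cv); (27,24,cv); (27,26,cv); (28,10,cv); (28,24,cv); (28,25,cv); (29,11,cv); (29,25,cv); (29,26,cv); (30,24,cv); (30,25,cv); (30,26,cv)


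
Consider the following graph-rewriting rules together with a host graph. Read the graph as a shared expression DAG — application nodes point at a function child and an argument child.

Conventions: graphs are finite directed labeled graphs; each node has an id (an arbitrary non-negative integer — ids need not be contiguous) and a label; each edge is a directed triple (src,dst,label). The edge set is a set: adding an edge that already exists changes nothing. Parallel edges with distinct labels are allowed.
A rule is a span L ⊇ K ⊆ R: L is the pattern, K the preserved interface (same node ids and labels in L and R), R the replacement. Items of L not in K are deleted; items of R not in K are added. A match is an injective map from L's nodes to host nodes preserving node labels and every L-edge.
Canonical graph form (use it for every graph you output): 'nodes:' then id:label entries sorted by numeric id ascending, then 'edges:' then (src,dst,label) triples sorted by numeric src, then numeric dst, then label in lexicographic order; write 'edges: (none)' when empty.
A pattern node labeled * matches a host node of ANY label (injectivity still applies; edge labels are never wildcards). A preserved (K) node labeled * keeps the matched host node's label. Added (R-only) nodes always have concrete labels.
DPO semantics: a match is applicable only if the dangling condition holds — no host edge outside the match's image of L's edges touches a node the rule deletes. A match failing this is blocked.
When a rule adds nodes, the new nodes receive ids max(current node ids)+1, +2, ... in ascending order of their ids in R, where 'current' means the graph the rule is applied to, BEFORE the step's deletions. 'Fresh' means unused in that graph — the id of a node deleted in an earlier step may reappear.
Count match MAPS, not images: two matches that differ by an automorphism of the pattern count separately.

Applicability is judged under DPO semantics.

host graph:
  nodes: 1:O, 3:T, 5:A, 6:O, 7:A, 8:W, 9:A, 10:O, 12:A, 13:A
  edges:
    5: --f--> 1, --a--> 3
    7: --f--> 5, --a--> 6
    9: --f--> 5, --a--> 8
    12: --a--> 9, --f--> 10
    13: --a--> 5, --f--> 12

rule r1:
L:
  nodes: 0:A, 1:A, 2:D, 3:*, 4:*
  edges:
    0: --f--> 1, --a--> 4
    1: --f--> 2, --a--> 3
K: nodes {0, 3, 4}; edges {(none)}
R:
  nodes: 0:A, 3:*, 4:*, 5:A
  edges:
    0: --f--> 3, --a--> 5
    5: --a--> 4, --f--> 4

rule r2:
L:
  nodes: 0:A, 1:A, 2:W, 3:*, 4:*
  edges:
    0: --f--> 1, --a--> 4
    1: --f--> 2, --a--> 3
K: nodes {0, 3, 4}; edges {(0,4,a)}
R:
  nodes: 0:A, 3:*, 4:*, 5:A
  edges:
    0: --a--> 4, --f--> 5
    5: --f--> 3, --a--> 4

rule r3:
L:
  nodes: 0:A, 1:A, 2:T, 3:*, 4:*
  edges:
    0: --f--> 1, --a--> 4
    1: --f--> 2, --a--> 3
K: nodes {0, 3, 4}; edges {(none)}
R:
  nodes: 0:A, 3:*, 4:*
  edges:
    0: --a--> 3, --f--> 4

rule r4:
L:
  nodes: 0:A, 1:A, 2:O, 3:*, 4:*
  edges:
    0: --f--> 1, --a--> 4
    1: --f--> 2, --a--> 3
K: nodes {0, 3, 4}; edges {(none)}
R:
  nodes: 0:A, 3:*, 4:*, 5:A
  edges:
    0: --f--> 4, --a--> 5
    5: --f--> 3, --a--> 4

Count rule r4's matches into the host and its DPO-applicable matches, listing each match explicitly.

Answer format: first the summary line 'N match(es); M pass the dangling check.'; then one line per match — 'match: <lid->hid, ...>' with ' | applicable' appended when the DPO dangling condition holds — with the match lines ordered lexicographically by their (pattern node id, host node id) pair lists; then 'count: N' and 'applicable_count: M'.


3 match(es); 1 pass the dangling check.
match: 0->7, 1->5, 2->1, 3->3, 4->6
match: 0->9, 1->5, 2->1, 3->3, 4->8
match: 0->13, 1->12, 2->10, 3->9, 4->5 | applicable
count: 3
applicable_count: 1


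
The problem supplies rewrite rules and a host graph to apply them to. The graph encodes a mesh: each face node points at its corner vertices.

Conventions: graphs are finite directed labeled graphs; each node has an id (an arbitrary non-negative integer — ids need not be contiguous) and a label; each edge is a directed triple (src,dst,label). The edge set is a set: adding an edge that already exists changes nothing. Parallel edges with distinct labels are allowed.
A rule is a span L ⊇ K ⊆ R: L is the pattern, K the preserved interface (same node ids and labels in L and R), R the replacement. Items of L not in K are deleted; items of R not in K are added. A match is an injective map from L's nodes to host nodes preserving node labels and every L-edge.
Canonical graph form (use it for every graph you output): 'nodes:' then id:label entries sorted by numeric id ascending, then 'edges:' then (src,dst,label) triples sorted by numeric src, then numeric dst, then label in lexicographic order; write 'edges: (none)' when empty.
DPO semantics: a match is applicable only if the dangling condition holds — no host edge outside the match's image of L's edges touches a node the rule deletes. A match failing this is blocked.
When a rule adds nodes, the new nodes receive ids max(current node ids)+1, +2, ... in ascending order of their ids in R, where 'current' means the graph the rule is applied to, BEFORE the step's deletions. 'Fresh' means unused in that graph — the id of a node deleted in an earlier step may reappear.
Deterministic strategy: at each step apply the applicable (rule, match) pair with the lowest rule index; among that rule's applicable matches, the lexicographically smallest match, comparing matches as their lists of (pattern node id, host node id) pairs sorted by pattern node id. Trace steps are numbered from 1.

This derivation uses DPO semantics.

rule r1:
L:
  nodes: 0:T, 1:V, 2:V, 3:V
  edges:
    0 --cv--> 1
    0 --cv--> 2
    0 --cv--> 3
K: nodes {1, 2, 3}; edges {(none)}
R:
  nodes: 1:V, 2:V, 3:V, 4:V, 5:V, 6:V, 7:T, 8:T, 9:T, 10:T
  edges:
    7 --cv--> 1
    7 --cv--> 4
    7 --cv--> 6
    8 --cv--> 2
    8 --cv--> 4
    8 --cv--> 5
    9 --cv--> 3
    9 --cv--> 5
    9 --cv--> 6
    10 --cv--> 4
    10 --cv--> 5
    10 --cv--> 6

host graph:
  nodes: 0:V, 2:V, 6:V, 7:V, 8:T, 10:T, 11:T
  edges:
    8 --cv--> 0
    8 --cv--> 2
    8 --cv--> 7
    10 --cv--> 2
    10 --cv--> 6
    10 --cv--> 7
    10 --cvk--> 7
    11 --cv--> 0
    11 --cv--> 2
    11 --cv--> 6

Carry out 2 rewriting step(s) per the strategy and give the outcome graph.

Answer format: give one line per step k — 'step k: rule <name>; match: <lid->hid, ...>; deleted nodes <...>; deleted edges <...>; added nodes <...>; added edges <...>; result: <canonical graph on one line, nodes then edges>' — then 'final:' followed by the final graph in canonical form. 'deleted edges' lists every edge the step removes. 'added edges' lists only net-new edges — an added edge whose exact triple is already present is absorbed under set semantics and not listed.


step 1: rule r1; match: 0->8, 1->0, 2->2, 3->7; deleted nodes 8; deleted edges (8,0,cv); (8,2,cv); (8,7,cv); added nodes 12, 13, 14, 15, 16, 17, 18; added edges (15,0,cv); (15,12,cv); (15,14,cv); (16,2,cv); (16,12,cv); (16,13,cv); (17,7,cv); (17,13,cv); (17,14,cv); (18,12,cv); (18,13,cv); (18,14,cv); result: nodes: 0:V, 2:V, 6:V, 7:V, 10:T, 11:T, 12:V, 13:V, 14:V, 15:T, 16:T, 17:T, 18:T edges: (10,2,cv); (10,6,cv); (10,7,cv); (10,7,cvk); (11,0,cv); (11,2,cv); (11,6,cv); (15,0,cv); (15,12,cv); (15,14,cv); (16,2,cv); (16,12,cv); (16,13,cv); (17,7,cv); (17,13,cv); (17,14,cv); (18,12,cv); (18,13,cv); (18,14,cv)
step 2: rule r1; match: 0->11, 1->0, 2->2, 3->6; deleted nodes 11; deleted edges (11,0,cv); (11,2,cv); (11,6,cv); added nodes 19, 20, 21, 22, 23, 24, 25; added edges (22,0,cv); (22,19,cv); (22,21,cv); (23,2,cv); (23,19,cv); (23,20,cv); (24,6,cv); (24,20,cv); (24,21,cv); (25,19,cv); (25,20,cv); (25,21,cv); result: nodes: 0:V, 2:V, 6:V, 7:V, 10:T, 12:V, 13:V, 14:V, 15:T, 16:T, 17:T, 18:T, 19:V, 20:V, 21:V, 22:T, 23:T, 24:T, 25:T edges: (10,2,cv); (10,6,cv); (10,7,cv); (10,7,cvk); (15,0,cv); (15,12,cv); (15,14,cv); (16,2,cv); (16,12,cv); (16,13,cv); (17,7,cv); (17,13,cv); (17,14,cv); (18,12,cv); (18,13,cv); (18,14,cv); (22,0,cv); (22,19,cv); (22,21,cv); (23,2,cv); (23,19,cv); (23,20,cv); (24,6,cv); (24,20,cv); (24,21,cv); (25,19,cv); (25,20,cv); (25,21,cv)
final:
nodes: 0:V, 2:V, 6:V, 7:V, 10:T, 12:V, 13:V, 14:V, 15:T, 16:T, 17:T, 18:T, 19:V, 20:V, 21:V, 22:T, 23:T, 24:T, 25:T
edges: (10,2,cv); (10,6,cv); (10,7,cv); (10,7,cvk); (15,0,cv); (15,12,cv); (15,14,cv); (16,2,cv); (16,12,cv); (16,13,cv); (17,7,cv); (17,13,cv); (17,14,cv); (18,12,cv); (18,13,cv); (18,14,cv); (22,0,cv); (22,19,cv); (22,21,cv); (23,2,cv); (23,19,cv); (23,20,cv); (24,6,cv); (24,20,cv); (24,21,cv); (25,19,cv); (25,20,cv); (25,21,cv)


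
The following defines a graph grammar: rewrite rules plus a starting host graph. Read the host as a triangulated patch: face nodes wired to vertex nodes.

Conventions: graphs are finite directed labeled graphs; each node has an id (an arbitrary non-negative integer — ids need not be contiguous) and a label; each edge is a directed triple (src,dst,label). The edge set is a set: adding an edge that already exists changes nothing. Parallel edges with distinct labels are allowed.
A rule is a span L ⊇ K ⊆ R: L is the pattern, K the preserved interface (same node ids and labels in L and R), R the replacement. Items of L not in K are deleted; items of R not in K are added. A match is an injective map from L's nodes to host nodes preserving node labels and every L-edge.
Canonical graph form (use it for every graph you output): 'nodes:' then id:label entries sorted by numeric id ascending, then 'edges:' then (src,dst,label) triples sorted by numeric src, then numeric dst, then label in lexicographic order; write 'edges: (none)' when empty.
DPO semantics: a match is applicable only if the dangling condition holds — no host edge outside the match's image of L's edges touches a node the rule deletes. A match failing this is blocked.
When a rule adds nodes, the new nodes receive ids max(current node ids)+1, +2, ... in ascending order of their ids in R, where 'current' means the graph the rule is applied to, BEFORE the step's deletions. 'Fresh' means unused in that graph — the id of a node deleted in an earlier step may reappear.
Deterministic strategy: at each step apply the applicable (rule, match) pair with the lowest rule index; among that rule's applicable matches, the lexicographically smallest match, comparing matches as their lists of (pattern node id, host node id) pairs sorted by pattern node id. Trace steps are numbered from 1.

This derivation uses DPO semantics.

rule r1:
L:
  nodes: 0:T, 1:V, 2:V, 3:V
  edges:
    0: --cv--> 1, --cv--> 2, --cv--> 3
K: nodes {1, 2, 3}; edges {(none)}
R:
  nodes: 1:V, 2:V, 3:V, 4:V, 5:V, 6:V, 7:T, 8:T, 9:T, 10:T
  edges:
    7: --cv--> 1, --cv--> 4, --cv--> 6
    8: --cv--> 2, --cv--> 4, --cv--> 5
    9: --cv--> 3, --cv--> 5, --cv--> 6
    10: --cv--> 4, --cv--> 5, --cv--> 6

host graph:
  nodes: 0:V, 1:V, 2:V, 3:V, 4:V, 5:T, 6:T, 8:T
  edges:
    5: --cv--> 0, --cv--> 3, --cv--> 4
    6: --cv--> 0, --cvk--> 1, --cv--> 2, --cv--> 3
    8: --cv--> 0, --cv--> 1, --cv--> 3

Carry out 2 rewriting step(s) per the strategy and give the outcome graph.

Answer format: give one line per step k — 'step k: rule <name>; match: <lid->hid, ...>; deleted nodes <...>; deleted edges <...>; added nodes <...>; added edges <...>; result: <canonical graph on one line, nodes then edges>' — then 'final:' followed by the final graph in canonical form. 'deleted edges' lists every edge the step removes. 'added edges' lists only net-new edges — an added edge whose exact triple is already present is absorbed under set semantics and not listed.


step 1: rule r1; match: 0->5, 1->0, 2->3, 3->4; deleted nodes 5; deleted edges (5,0,cv); (5,3,cv); (5,4,cv); added nodes 9, 10, 11, 12, 13, 14, 15; added edges (12,0,cv); (12,9,cv); (12,11,cv); (13,3,cv); (13,9,cv); (13,10,cv); (14,4,cv); (14,10,cv); (14,11,cv); (15,9,cv); (15,10,cv); (15,11,cv); result: nodes: 0:V, 1:V, 2:V, 3:V, 4:V, 6:T, 8:T, 9:V, 10:V, 11:V, 12:T, 13:T, 14:T, 15:T edges: (6,0,cv); (6,1,cvk); (6,2,cv); (6,3,cv); (8,0,cv); (8,1,cv); (8,3,cv); (12,0,cv); (12,9,cv); (12,11,cv); (13,3,cv); (13,9,cv); (13,10,cv); (14,4,cv); (14,10,cv); (14,11,cv); (15,9,cv); (15,10,cv); (15,11,cv)
step 2: rule r1; match: 0->8, 1->0, 2->1, 3->3; deleted nodes 8; deleted edges (8,0,cv); (8,1,cv); (8,3,cv); added nodes 16, 17, 18, 19, 20, 21, 22; added edges (19,0,cv); (19,16,cv); (19,18,cv); (20,1,cv); (20,16,cv); (20,17,cv); (21,3,cv); (21,17,cv); (21,18,cv); (22,16,cv); (22,17,cv); (22,18,cv); result: nodes: 0:V, 1:V, 2:V, 3:V, 4:V, 6:T, 9:V, 10:V, 11:V, 12:T, 13:T, 14:T, 15:T, 16:V, 17:V, 18:V, 19:T, 20:T, 21:T, 22:T edges: (6,0,cv); (6,1,cvk); (6,2,cv); (6,3,cv); (12,0,cv); (12,9,cv); (12,11,cv); (13,3,cv); (13,9,cv); (13,10,cv); (14,4,cv); (14,10,cv); (14,11,cv); (15,9,cv); (15,10,cv); (15,11,cv); (19,0,cv); (19,16,cv); (19,18,cv); (20,1,cv); (20,16,cv); (20,17,cv); (21,3,cv); (21,17,cv); (21,18,cv); (22,16,cv); (22,17,cv); (22,18,cv)
final:
nodes: 0:V, 1:V, 2:V, 3:V, 4:V, 6:T, 9:V, 10:V, 11:V, 12:T, 13:T, 14:T, 15:T, 16:V, 17:V, 18:V, 19:T, 20:T, 21:T, 22:T
edges: (6,0,cv); (6,1,cvk); (6,2,cv); (6,3,cv); (12,0,cv); (12,9,cv); (12,11,cv); (13,3,cv); (13,9,cv); (13,10,cv); (14,4,cv); (14,10,cv); (14,11,cv); (15,9,cv); (15,10,cv); (15,11,cv); (19,0,cv); (19,16,cv); (19,18,cv); (20,1,cv); (20,16,cv); (20,17,cv); (21,3,cv); (21,17,cv); (21,18,cv); (22,16,cv); (22,17,cv); (22,18,cv)


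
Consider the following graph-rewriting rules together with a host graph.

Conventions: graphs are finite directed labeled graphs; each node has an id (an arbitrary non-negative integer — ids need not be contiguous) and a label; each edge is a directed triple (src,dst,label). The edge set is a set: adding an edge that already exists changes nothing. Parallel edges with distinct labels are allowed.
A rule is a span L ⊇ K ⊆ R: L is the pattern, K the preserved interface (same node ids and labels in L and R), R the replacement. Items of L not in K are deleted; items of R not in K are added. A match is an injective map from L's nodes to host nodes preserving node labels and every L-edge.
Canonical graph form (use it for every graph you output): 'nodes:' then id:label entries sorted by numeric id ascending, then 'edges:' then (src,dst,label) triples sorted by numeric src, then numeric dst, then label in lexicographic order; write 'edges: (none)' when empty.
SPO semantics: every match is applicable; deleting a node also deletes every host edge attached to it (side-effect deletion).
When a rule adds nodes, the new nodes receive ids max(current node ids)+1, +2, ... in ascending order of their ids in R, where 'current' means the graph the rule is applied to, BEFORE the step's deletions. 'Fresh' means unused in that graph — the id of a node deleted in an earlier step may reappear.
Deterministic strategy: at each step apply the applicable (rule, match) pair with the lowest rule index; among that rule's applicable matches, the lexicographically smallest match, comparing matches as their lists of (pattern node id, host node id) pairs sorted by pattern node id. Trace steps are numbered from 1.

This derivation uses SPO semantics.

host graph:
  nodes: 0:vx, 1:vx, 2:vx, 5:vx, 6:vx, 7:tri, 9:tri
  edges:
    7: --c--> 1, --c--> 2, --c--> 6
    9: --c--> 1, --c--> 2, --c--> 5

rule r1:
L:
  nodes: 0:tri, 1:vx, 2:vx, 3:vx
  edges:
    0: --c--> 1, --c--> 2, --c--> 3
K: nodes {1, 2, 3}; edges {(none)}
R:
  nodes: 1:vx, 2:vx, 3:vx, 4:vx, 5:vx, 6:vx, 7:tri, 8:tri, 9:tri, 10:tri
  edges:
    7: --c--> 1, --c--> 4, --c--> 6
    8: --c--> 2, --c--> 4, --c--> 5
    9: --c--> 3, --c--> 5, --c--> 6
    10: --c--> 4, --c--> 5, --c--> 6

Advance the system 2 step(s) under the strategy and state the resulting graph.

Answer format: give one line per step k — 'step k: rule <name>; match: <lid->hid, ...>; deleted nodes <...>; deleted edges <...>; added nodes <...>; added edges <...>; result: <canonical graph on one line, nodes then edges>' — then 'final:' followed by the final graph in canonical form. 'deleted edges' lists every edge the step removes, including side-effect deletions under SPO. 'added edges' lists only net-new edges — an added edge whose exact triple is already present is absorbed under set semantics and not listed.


step 1: rule r1; match: 0->7, 1->1, 2->2, 3->6; deleted nodes 7; deleted edges (7,1,c); (7,2,c); (7,6,c); added nodes 10, 11, 12, 13, 14, 15, 16; added edges (13,1,c); (13,10,c); (13,12,c); (14,2,c); (14,10,c); (14,11,c); (15,6,c); (15,11,c); (15,12,c); (16,10,c); (16,11,c); (16,12,c); result: nodes: 0:vx, 1:vx, 2:vx, 5:vx, 6:vx, 9:tri, 10:vx, 11:vx, 12:vx, 13:tri, 14:tri, 15:tri, 16:tri edges: (9,1,c); (9,2,c); (9,5,c); (13,1,c); (13,10,c); (13,12,c); (14,2,c); (14,10,c); (14,11,c); (15,6,c); (15,11,c); (15,12,c); (16,10,c); (16,11,c); (16,12,c)
step 2: rule r1; match: 0->9, 1->1, 2->2, 3->5; deleted nodes 9; deleted edges (9,1,c); (9,2,c); (9,5,c); added nodes 17, 18, 19, 20, 21, 22, 23; added edges (20,1,c); (20,17,c); (20,19,c); (21,2,c); (21,17,c); (21,18,c); (22,5,c); (22,18,c); (22,19,c); (23,17,c); (23,18,c); (23,19,c); result: nodes: 0:vx, 1:vx, 2:vx, 5:vx, 6:vx, 10:vx, 11:vx, 12:vx, 13:tri, 14:tri, 15:tri, 16:tri, 17:vx, 18:vx, 19:vx, 20:tri, 21:tri, 22:tri, 23:tri edges: (13,1,c); (13,10,c); (13,12,c); (14,2,c); (14,10,c); (14,11,c); (15,6,c); (15,11,c); (15,12,c); (16,10,c); (16,11,c); (16,12,c); (20,1,c); (20,17,c); (20,19,c); (21,2,c); (21,17,c); (21,18,c); (22,5,c); (22,18,c); (22,19,c); (23,17,c); (23,18,c); (23,19,c)
final:
nodes: 0:vx, 1:vx, 2:vx, 5:vx, 6:vx, 10:vx, 11:vx, 12:vx, 13:tri, 14:tri, 15:tri, 16:tri, 17:vx, 18:vx, 19:vx, 20:tri, 21:tri, 22:tri, 23:tri
edges: (13,1,c); (13,10,c); (13,12,c); (14,2,c); (14,10,c); (14,11,c); (15,6,c); (15,11,c); (15,12,c); (16,10,c); (16,11,c); (16,12,c); (20,1,c); (20,17,c); (20,19,c); (21,2,c); (21,17,c); (21,18,c); (22,5,c); (22,18,c); (22,19,c); (23,17,c); (23,18,c); (23,19,c)


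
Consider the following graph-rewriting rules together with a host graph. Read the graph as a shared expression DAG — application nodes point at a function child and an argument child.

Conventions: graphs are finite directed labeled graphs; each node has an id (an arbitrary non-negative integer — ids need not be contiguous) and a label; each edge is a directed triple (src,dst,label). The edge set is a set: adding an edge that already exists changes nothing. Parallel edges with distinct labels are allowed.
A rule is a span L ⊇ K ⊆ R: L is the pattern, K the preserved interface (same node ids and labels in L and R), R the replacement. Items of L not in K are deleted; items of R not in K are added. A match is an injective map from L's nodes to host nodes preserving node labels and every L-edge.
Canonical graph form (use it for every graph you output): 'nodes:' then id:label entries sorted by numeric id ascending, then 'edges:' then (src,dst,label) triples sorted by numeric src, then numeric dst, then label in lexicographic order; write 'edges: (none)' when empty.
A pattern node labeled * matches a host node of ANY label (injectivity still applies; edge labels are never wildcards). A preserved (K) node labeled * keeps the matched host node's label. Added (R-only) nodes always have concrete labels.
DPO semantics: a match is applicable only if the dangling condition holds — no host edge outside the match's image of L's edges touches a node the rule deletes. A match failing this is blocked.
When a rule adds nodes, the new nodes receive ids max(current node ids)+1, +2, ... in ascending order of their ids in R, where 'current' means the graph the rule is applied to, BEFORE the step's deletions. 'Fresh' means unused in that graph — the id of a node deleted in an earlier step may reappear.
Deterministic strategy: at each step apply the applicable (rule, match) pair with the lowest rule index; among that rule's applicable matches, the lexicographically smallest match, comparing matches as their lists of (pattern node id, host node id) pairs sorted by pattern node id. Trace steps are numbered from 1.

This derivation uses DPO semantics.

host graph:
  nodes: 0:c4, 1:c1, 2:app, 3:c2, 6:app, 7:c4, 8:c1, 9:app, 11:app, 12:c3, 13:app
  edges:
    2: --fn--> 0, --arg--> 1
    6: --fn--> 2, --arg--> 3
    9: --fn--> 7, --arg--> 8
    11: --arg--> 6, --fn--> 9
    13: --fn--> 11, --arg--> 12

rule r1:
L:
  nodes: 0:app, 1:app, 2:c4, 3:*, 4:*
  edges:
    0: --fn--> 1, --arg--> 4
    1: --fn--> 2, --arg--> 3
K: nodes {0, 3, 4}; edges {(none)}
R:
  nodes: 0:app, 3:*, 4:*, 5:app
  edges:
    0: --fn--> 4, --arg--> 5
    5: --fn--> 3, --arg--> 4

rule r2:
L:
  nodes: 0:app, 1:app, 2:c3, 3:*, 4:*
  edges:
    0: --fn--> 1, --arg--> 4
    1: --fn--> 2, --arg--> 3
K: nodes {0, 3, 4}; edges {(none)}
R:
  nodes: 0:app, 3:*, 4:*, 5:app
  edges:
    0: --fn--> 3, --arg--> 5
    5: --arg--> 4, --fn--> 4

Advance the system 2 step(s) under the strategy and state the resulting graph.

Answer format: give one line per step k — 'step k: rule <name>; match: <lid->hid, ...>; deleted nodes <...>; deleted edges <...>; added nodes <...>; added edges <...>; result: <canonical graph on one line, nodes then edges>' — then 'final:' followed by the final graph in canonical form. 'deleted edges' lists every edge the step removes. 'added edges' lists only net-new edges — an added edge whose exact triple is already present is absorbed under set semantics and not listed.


step 1: rule r1; match: 0->6, 1->2, 2->0, 3->1, 4->3; deleted nodes 0, 2; deleted edges (2,0,fn); (2,1,arg); (6,2,fn); (6,3,arg); added nodes 14; added edges (6,3,fn); (6,14,arg); (14,1,fn); (14,3,arg); result: nodes: 1:c1, 3:c2, 6:app, 7:c4, 8:c1, 9:app, 11:app, 12:c3, 13:app, 14:app edges: (6,3,fn); (6,14,arg); (9,7,fn); (9,8,arg); (11,6,arg); (11,9,fn); (13,11,fn); (13,12,arg); (14,1,fn); (14,3,arg)
step 2: rule r1; match: 0->11, 1->9, 2->7, 3->8, 4->6; deleted nodes 7, 9; deleted edges (9,7,fn); (9,8,arg); (11,6,arg); (11,9,fn); added nodes 15; added edges (11,6,fn); (11,15,arg); (15,6,arg); (15,8,fn); result: nodes: 1:c1, 3:c2, 6:app, 8:c1, 11:app, 12:c3, 13:app, 14:app, 15:app edges: (6,3,fn); (6,14,arg); (11,6,fn); (11,15,arg); (13,11,fn); (13,12,arg); (14,1,fn); (14,3,arg); (15,6,arg); (15,8,fn)
final:
nodes: 1:c1, 3:c2, 6:app, 8:c1, 11:app, 12:c3, 13:app, 14:app, 15:app
edges: (6,3,fn); (6,14,arg); (11,6,fn); (11,15,arg); (13,11,fn); (13,12,arg); (14,1,fn); (14,3,arg); (15,6,arg); (15,8,fn)


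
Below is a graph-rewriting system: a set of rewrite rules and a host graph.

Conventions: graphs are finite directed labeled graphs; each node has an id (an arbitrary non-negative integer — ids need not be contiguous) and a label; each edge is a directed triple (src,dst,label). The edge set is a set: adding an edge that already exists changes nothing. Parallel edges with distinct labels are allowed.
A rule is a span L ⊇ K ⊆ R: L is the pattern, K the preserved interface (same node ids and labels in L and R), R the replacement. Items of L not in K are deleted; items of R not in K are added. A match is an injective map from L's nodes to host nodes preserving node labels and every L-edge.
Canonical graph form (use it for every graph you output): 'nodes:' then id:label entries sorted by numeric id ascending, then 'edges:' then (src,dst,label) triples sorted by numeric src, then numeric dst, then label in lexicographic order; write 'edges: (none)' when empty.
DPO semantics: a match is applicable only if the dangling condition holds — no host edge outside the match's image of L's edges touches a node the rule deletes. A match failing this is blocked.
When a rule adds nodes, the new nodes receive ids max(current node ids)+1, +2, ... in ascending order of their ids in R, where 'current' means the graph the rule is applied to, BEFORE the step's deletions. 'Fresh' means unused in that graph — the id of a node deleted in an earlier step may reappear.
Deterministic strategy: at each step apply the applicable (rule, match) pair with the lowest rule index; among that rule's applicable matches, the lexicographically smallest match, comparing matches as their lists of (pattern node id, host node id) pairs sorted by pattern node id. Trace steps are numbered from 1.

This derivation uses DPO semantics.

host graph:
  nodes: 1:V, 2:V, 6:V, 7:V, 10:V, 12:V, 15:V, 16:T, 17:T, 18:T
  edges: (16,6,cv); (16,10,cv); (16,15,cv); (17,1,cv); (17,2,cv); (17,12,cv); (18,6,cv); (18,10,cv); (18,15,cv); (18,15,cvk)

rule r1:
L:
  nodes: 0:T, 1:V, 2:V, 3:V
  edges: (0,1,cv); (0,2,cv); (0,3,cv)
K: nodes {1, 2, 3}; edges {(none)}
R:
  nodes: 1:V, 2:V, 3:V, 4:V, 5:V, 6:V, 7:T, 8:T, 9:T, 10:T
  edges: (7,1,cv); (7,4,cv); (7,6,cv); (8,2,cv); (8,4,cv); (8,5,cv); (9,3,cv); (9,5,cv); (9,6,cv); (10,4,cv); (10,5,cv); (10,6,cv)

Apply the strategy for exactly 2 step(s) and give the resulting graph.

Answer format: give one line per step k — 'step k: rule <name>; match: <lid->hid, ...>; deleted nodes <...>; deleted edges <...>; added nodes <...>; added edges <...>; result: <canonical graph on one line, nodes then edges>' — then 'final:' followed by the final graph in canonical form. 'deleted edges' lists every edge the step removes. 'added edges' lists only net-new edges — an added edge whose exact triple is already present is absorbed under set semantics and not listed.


step 1: rule r1; match: 0->16, 1->6, 2->10, 3->15; deleted nodes 16; deleted edges (16,6,cv); (16,10,cv); (16,15,cv); added nodes 19, 20, 21, 22, 23, 24, 25; added edges (22,6,cv); (22,19,cv); (22,21,cv); (23,10,cv); (23,19,cv); (23,20,cv); (24,15,cv); (24,20,cv); (24,21,cv); (25,19,cv); (25,20,cv); (25,21,cv); result: nodes: 1:V, 2:V, 6:V, 7:V, 10:V, 12:V, 15:V, 17:T, 18:T, 19:V, 20:V, 21:V, 22:T, 23:T, 24:T, 25:T edges: (17,1,cv); (17,2,cv); (17,12,cv); (18,6,cv); (18,10,cv); (18,15,cv); (18,15,cvk); (22,6,cv); (22,19,cv); (22,21,cv); (23,10,cv); (23,19,cv); (23,20,cv); (24,15,cv); (24,20,cv); (24,21,cv); (25,19,cv); (25,20,cv); (25,21,cv)
step 2: rule r1; match: 0->17, 1->1, 2->2, 3->12; deleted nodes 17; deleted edges (17,1,cv); (17,2,cv); (17,12,cv); added nodes 26, 27, 28, 29, 30, 31, 32; added edges (29,1,cv); (29,26,cv); (29,28,cv); (30,2,cv); (30,26,cv); (30,27,cv); (31,12,cv); (31,27,cv); (31,28,cv); (32,26,cv); (32,27,cv); (32,28,cv); result: nodes: 1:V, 2:V, 6:V, 7:V, 10:V, 12:V, 15:V, 18:T, 19:V, 20:V, 21:V, 22:T, 23:T, 24:T, 25:T, 26:V, 27:V, 28:V, 29:T, 30:T, 31:T, 32:T edges: (18,6,cv); (18,10,cv); (18,15,cv); (18,15,cvk); (22,6,cv); (22,19,cv); (22,21,cv); (23,10,cv); (23,19,cv); (23,20,cv); (24,15,cv); (24,20,cv); (24,21,cv); (25,19,cv); (25,20,cv); (25,21,cv); (29,1,cv); (29,26,cv); (29,28,cv); (30,2,cv); (30,26,cv); (30,27,cv); (31,12,cv); (31,27,cv); (31,28,cv); (32,26,cv); (32,27,cv); (32,28,cv)
final:
nodes: 1:V, 2:V, 6:V, 7:V, 10:V, 12:V, 15:V, 18:T, 19:V, 20:V, 21:V, 22:T, 23:T, 24:T, 25:T, 26:V, 27:V, 28:V, 29:T, 30:T, 31:T, 32:T
edges: (18,6,cv); (18,10,cv); (18,15,cv); (18,15,cvk); (22,6,cv); (22,19,cv); (22,21,cv); (23,10,cv); (23,19,cv); (23,20,cv); (24,15,cv); (24,20,cv); (24,21,cv); (25,19,cv); (25,20,cv); (25,21,cv); (29,1,cv); (29,26,cv); (29,28,cv); (30,2,cv); (30,26,cv); (30,27,cv); (31,12,cv); (31,27,cv); (31,28,cv); (32,26,cv); (32,27,cv); (32,28,cv)
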